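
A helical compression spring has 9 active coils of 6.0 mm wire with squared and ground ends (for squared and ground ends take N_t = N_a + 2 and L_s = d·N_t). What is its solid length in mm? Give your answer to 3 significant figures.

66.0 mm

squared and ground ends: N_t = N_a + 2 = 9 + 2 = 11
L_s = d·N_t = 6.0 × 11 = 66 mm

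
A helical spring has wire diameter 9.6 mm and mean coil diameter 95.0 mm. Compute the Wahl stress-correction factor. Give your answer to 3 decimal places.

1.146

C = D/d = 95.0/9.6 = 9.8958
K_W = (4C−1)/(4C−4) + 0.615/C = 38.583/35.583 + 0.0621 = 1.1465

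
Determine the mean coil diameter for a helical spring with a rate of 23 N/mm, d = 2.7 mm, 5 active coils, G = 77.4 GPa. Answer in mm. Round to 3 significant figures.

16.5 mm

D = (Gd⁴/(8N_a·k))^(1/3) = (77.4×10³·2.7⁴/(8·5·23))^(1/3)
  = (4471.04)^(1/3) = 16.4741 mm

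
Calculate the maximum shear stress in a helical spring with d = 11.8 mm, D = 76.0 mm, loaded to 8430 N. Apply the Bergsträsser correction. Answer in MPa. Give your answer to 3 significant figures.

Spring index C = D/d = 76.0/11.8 = 6.4407
K_B = (4C+2)/(4C−3) = 27.763/22.763 = 1.2197
τ₀ = 8FD/(πd³) = 8·8430·76.0/(π·11.8³) = 5.12544e+06/5161.7 = 992.97 MPa
τ_max = K·τ₀ = 1.2197 × 992.97 = 1211.1 MPa

1210 MPa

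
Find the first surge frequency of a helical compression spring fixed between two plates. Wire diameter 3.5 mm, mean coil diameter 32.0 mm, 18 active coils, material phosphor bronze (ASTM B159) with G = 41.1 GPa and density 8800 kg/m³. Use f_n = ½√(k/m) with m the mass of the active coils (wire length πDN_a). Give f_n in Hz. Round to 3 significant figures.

46.2 Hz

k = Gd⁴/(8D³N_a) = (41.1×10³)(3.5⁴)/(8·32.0³·18) = 1.3071 N/mm = 1307.1 N/m
Wire length L = πDN_a = π·32.0·18 = 1809.6 mm
m = ρ·(πd²/4)·L = 8800 × 9.6211×10⁻⁶ m² × 1.8096 m = 0.15321 kg
f_n = ½√(k/m) = 0.5·√(1307.1/0.15321) = 0.5·√(8531.4) = 46.183 Hz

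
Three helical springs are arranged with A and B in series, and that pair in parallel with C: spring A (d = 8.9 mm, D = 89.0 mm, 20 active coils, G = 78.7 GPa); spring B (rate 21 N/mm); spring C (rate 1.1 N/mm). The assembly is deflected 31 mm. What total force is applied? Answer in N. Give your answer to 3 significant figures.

146 N

k_A = Gd⁴/(8D³N_a) = (78.7×10³)(8.9⁴)/(8·89.0³·20) = 4.3777 N/mm
Springs A,B series: k_AB = 1/(1/4.3777+1/21) = 3.6225 N/mm; parallel with C: k_eq = 3.6225+1.1 = 4.7225 N/mm
F = k_eq·δ = 4.7225·31 = 146.4 N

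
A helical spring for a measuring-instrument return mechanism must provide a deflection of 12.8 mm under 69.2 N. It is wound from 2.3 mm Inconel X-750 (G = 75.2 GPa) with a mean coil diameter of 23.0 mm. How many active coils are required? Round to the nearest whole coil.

Required rate k = F/δ = 69.2/12.8 = 5.4062 N/mm
N_a = Gd⁴/(8D³k) = (75.2×10³ × 2.3⁴)/(8 × 23.0³ × 5.4062)
    = 2.1044e+06 / 526223 = 3.999 → 4 coils

4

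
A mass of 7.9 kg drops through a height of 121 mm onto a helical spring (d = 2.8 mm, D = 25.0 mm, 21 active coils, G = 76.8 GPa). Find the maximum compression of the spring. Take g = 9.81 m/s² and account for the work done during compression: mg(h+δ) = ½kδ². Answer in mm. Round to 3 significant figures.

k = Gd⁴/(8D³N_a) = (76.8×10³)(2.8⁴)/(8·25.0³·21) = 1.7983 N/mm
W = mg = 7.9 × 9.81 = 77.499 N
½kδ² − Wδ − Wh = 0 → δ = (W + √(W² + 2kWh))/k
δ = (77.499 + √(6006.1 + 33726.8))/1.7983 = (77.499 + 199.33)/1.7983 = 153.94 mm

154 mm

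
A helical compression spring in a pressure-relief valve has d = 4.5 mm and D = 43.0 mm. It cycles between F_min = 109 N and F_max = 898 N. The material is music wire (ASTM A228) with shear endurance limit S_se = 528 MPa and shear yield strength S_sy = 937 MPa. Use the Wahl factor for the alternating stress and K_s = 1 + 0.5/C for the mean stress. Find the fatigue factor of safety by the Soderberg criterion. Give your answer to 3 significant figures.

C = D/d = 43.0/4.5 = 9.5556; K_W = (4C−1)/(4C−4)+0.615/C = 1.1520; K_s = 1+0.5/C = 1.0523
F_a = (F_max−F_min)/2 = 394.5 N; F_m = (F_max+F_min)/2 = 503.5 N
τ_a = K_W·8F_aD/(πd³) = 1.1520 × 474.04 = 546.11 MPa
τ_m = K_s·8F_mD/(πd³) = 1.0523 × 605.02 = 636.68 MPa
Soderberg: 1/n_f = τ_a/S_se + τ_m/S_sy = 546.11/528 + 636.68/937 = 1.03430 + 0.67949 = 1.7138
n_f = 1/1.7138 = 0.5835

0.584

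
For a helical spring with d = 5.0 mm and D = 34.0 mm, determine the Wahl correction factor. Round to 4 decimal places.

1.2198

C = D/d = 34.0/5.0 = 6.8000
K_W = (4C−1)/(4C−4) + 0.615/C = 26.200/23.200 + 0.0904 = 1.2198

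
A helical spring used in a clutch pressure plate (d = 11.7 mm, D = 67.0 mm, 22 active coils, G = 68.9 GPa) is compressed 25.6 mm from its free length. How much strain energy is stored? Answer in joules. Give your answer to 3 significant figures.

7.99 J

k = Gd⁴/(8D³N_a) = (68.9×10³)(11.7⁴)/(8·67.0³·22) = 24.391 N/mm
U = ½kδ² = 0.5 × 24.391 × 25.6² = 7992.4 N·mm = 7.9924 J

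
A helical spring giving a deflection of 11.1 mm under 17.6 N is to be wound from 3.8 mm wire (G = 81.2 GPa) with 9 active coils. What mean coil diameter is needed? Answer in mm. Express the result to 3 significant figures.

Required rate k = F/δ = 17.6/11.1 = 1.5856 N/mm
D = (Gd⁴/(8N_a·k))^(1/3) = (81.2×10³·3.8⁴/(8·9·1.5856))^(1/3)
  = (148309)^(1/3) = 52.9325 mm

52.9 mm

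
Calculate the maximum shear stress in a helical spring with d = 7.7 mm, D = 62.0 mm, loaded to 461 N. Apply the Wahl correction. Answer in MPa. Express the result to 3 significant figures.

189 MPa

Spring index C = D/d = 62.0/7.7 = 8.0519
K_W = (4C−1)/(4C−4) + 0.615/C = 31.208/28.208 + 0.0764 = 1.1827
τ₀ = 8FD/(πd³) = 8·461·62.0/(π·7.7³) = 228656/1434.2 = 159.43 MPa
τ_max = K·τ₀ = 1.1827 × 159.43 = 188.56 MPa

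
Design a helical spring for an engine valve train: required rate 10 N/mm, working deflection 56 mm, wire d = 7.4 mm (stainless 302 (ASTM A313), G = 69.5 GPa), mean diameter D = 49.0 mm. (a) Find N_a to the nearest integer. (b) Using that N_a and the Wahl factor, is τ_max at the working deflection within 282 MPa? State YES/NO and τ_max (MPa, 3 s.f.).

(a) 22 coils; (b) YES, τ_max = 213 MPa

N_a = Gd⁴/(8D³k) = (69.5×10³)(7.4⁴)/(8·49.0³·10) = 22.14 → N_a = 22
Actual rate k = Gd⁴/(8D³·22) = 10.065 N/mm
Working load F = kδ = 10.065·56 = 563.64 N
C = 49.0/7.4 = 6.6216; K_W = (4C−1)/(4C−4)+0.615/C = 1.2263
τ_max = K_W·8FD/(πd³) = 1.2263·173.56 = 212.83 MPa
τ_max ≤ 282 MPa → acceptable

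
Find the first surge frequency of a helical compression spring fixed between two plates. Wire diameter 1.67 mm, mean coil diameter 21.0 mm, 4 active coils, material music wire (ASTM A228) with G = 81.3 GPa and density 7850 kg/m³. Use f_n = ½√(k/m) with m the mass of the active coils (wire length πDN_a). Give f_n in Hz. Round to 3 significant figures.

k = Gd⁴/(8D³N_a) = (81.3×10³)(1.67⁴)/(8·21.0³·4) = 2.1338 N/mm = 2133.8 N/m
Wire length L = πDN_a = π·21.0·4 = 263.89 mm
m = ρ·(πd²/4)·L = 7850 × 2.1904×10⁻⁶ m² × 0.26389 m = 0.0045376 kg
f_n = ½√(k/m) = 0.5·√(2133.8/0.0045376) = 0.5·√(4.7025e+05) = 342.87 Hz

343 Hz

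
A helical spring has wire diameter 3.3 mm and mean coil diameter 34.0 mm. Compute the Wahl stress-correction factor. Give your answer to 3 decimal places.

1.140

C = D/d = 34.0/3.3 = 10.3030
K_W = (4C−1)/(4C−4) + 0.615/C = 40.212/37.212 + 0.0597 = 1.1403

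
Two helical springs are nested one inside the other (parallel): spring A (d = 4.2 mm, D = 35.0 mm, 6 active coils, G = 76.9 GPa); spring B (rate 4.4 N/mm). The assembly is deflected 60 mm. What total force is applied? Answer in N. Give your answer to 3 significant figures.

962 N

k_A = Gd⁴/(8D³N_a) = (76.9×10³)(4.2⁴)/(8·35.0³·6) = 11.627 N/mm
Parallel: k_eq = 11.627 + 4.4 = 16.027 N/mm
F = k_eq·δ = 16.027·60 = 961.64 N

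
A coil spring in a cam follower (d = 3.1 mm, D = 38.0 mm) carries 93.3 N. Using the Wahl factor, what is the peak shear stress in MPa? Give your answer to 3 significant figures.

338 MPa

Spring index C = D/d = 38.0/3.1 = 12.2581
K_W = (4C−1)/(4C−4) + 0.615/C = 48.032/45.032 + 0.0502 = 1.1168
τ₀ = 8FD/(πd³) = 8·93.3·38.0/(π·3.1³) = 28363.2/93.591 = 303.05 MPa
τ_max = K·τ₀ = 1.1168 × 303.05 = 338.45 MPa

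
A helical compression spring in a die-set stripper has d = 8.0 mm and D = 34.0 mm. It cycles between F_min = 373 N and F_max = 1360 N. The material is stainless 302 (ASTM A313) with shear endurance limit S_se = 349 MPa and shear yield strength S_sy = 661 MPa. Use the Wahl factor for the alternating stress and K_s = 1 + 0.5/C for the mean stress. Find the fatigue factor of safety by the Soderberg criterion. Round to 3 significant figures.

C = D/d = 34.0/8.0 = 4.2500; K_W = (4C−1)/(4C−4)+0.615/C = 1.3755; K_s = 1+0.5/C = 1.1176
F_a = (F_max−F_min)/2 = 493.5 N; F_m = (F_max+F_min)/2 = 866.5 N
τ_a = K_W·8F_aD/(πd³) = 1.3755 × 83.452 = 114.79 MPa
τ_m = K_s·8F_mD/(πd³) = 1.1176 × 146.53 = 163.77 MPa
Soderberg: 1/n_f = τ_a/S_se + τ_m/S_sy = 114.79/349 + 163.77/661 = 0.32890 + 0.24775 = 0.57665
n_f = 1/0.57665 = 1.734

1.73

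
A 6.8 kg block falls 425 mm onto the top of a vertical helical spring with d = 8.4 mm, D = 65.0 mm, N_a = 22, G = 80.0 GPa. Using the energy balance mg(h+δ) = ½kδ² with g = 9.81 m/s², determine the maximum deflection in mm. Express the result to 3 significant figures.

91.4 mm

k = Gd⁴/(8D³N_a) = (80.0×10³)(8.4⁴)/(8·65.0³·22) = 8.2405 N/mm
W = mg = 6.8 × 9.81 = 66.708 N
½kδ² − Wδ − Wh = 0 → δ = (W + √(W² + 2kWh))/k
δ = (66.708 + √(4450 + 467252))/8.2405 = (66.708 + 686.81)/8.2405 = 91.44 mm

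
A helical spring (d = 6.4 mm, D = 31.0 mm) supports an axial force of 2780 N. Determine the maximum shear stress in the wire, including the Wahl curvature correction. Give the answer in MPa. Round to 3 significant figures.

1110 MPa

Spring index C = D/d = 31.0/6.4 = 4.8438
K_W = (4C−1)/(4C−4) + 0.615/C = 18.375/15.375 + 0.1270 = 1.3221
τ₀ = 8FD/(πd³) = 8·2780·31.0/(π·6.4³) = 689440/823.55 = 837.16 MPa
τ_max = K·τ₀ = 1.3221 × 837.16 = 1106.8 MPa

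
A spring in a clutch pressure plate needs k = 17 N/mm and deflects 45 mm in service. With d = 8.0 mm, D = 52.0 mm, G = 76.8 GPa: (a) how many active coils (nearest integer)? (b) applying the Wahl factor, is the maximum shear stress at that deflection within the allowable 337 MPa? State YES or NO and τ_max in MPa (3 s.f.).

(a) 16 coils; (b) YES, τ_max = 250 MPa

N_a = Gd⁴/(8D³k) = (76.8×10³)(8.0⁴)/(8·52.0³·17) = 16.45 → N_a = 16
Actual rate k = Gd⁴/(8D³·16) = 17.478 N/mm
Working load F = kδ = 17.478·45 = 786.53 N
C = 52.0/8.0 = 6.5000; K_W = (4C−1)/(4C−4)+0.615/C = 1.2310
τ_max = K_W·8FD/(πd³) = 1.2310·203.42 = 250.4 MPa
τ_max ≤ 337 MPa → acceptable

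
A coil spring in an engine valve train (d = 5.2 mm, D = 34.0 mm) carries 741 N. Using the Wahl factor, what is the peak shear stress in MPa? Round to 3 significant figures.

Spring index C = D/d = 34.0/5.2 = 6.5385
K_W = (4C−1)/(4C−4) + 0.615/C = 25.154/22.154 + 0.0941 = 1.2295
τ₀ = 8FD/(πd³) = 8·741·34.0/(π·5.2³) = 201552/441.73 = 456.28 MPa
τ_max = K·τ₀ = 1.2295 × 456.28 = 560.98 MPa

561 MPa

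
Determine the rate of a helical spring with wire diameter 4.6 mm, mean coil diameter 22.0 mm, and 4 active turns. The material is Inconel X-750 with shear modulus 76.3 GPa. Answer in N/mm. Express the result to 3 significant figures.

100 N/mm

k = Gd⁴/(8D³N_a) = (76.3×10³ × 4.6⁴) / (8 × 22.0³ × 4)
  = 3.4163e+07 / 340736 = 100.26 N/mm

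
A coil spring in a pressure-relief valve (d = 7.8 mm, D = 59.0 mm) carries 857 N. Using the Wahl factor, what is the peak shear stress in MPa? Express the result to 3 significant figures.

Spring index C = D/d = 59.0/7.8 = 7.5641
K_W = (4C−1)/(4C−4) + 0.615/C = 29.256/26.256 + 0.0813 = 1.1956
τ₀ = 8FD/(πd³) = 8·857·59.0/(π·7.8³) = 404504/1490.8 = 271.32 MPa
τ_max = K·τ₀ = 1.1956 × 271.32 = 324.39 MPa

324 MPa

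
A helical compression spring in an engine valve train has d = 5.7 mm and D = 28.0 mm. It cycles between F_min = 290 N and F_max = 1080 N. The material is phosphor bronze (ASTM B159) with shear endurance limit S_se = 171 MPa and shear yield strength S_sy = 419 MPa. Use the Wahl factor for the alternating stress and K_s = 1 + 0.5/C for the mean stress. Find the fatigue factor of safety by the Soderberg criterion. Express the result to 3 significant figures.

0.536

C = D/d = 28.0/5.7 = 4.9123; K_W = (4C−1)/(4C−4)+0.615/C = 1.3169; K_s = 1+0.5/C = 1.1018
F_a = (F_max−F_min)/2 = 395 N; F_m = (F_max+F_min)/2 = 685 N
τ_a = K_W·8F_aD/(πd³) = 1.3169 × 152.08 = 200.27 MPa
τ_m = K_s·8F_mD/(πd³) = 1.1018 × 263.73 = 290.58 MPa
Soderberg: 1/n_f = τ_a/S_se + τ_m/S_sy = 200.27/171 + 290.58/419 = 1.17119 + 0.69350 = 1.8647
n_f = 1/1.8647 = 0.5363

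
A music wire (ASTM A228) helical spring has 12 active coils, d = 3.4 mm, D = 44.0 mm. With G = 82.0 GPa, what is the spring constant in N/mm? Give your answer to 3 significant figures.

1.34 N/mm

k = Gd⁴/(8D³N_a) = (82.0×10³ × 3.4⁴) / (8 × 44.0³ × 12)
  = 1.0958e+07 / 8.17766e+06 = 1.34 N/mm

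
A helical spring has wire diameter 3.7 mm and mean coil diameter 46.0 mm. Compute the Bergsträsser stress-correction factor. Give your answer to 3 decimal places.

C = D/d = 46.0/3.7 = 12.4324
K_B = (4C+2)/(4C−3) = 51.730/46.730 = 1.1070

1.107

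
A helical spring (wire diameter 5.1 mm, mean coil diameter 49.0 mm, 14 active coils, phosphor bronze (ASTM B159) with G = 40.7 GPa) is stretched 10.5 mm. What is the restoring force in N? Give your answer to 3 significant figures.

21.9 N

k = Gd⁴/(8D³N_a) = (40.7×10³)(5.1⁴)/(8·49.0³·14) = 2.0896 N/mm
F = k·δ = 2.0896 × 10.5 = 21.941 N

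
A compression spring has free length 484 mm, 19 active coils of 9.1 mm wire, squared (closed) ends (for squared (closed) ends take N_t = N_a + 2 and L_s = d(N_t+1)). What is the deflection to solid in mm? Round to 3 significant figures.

N_t = 21; L_s = 9.1·22 = 200.2 mm
δ_solid = L₀ − L_s = 484 − 200.2 = 283.8 mm

284 mm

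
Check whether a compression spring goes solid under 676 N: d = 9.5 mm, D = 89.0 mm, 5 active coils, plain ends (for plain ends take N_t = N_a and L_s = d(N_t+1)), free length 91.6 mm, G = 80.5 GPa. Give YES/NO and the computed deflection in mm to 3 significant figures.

k = Gd⁴/(8D³N_a) = (80.5×10³)(9.5⁴)/(8·89.0³·5) = 23.252 N/mm
N_t = 5; L_s = 9.5·6 = 57 mm; δ_solid = L₀ − L_s = 91.6 − 57 = 34.6 mm
δ = F/k = 676/23.252 = 29.073 mm
δ < δ_solid → spring does not go solid

NO, δ = 29.1 mm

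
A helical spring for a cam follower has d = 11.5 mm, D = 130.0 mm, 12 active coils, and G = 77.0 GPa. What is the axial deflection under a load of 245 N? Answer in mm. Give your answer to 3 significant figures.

k = Gd⁴/(8D³N_a) = (77.0×10³)(11.5⁴)/(8·130.0³·12) = 6.3853 N/mm
δ = F/k = 245 / 6.3853 = 38.369 mm

38.4 mm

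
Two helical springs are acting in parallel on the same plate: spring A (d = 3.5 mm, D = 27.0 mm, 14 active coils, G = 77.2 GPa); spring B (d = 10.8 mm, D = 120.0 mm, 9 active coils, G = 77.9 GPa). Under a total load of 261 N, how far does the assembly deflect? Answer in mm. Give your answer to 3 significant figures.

k_A = Gd⁴/(8D³N_a) = (77.2×10³)(3.5⁴)/(8·27.0³·14) = 5.2551 N/mm
k_B = Gd⁴/(8D³N_a) = (77.9×10³)(10.8⁴)/(8·120.0³·9) = 8.5184 N/mm
Parallel: k_eq = 5.2551 + 8.5184 = 13.773 N/mm
δ = F/k_eq = 261/13.773 = 18.949 mm

18.9 mm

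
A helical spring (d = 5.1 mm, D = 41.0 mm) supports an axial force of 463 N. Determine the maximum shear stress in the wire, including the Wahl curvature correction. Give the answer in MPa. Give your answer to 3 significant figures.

431 MPa

Spring index C = D/d = 41.0/5.1 = 8.0392
K_W = (4C−1)/(4C−4) + 0.615/C = 31.157/28.157 + 0.0765 = 1.1830
τ₀ = 8FD/(πd³) = 8·463·41.0/(π·5.1³) = 151864/416.74 = 364.41 MPa
τ_max = K·τ₀ = 1.1830 × 364.41 = 431.12 MPa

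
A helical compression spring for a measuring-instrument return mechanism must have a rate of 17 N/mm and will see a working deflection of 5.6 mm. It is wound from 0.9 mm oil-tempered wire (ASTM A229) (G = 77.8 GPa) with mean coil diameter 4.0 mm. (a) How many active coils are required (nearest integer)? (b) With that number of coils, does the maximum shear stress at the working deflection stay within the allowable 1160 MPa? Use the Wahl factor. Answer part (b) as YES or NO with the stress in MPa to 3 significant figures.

(a) 6 coils; (b) NO, τ_max = 1760 MPa

N_a = Gd⁴/(8D³k) = (77.8×10³)(0.9⁴)/(8·4.0³·17) = 5.864 → N_a = 6
Actual rate k = Gd⁴/(8D³·6) = 16.616 N/mm
Working load F = kδ = 16.616·5.6 = 93.05 N
C = 4.0/0.9 = 4.4444; K_W = (4C−1)/(4C−4)+0.615/C = 1.3561
τ_max = K_W·8FD/(πd³) = 1.3561·1300.1 = 1763.1 MPa
τ_max > 1160 MPa → exceeds allowable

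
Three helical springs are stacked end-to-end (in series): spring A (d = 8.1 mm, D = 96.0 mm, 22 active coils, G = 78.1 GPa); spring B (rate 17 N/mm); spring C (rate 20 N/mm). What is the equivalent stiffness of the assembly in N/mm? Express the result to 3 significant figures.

k_A = Gd⁴/(8D³N_a) = (78.1×10³)(8.1⁴)/(8·96.0³·22) = 2.1591 N/mm
Series: 1/k_eq = 1/2.1591 + 1/17 + 1/20 = 0.57199; k_eq = 1.7483 N/mm

1.75 N/mm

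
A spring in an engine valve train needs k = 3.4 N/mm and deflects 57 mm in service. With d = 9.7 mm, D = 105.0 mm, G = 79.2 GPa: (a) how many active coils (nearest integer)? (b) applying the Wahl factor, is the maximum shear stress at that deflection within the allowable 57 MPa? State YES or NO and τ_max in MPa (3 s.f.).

(a) 22 coils; (b) NO, τ_max = 65.1 MPa

N_a = Gd⁴/(8D³k) = (79.2×10³)(9.7⁴)/(8·105.0³·3.4) = 22.27 → N_a = 22
Actual rate k = Gd⁴/(8D³·22) = 3.4414 N/mm
Working load F = kδ = 3.4414·57 = 196.16 N
C = 105.0/9.7 = 10.8247; K_W = (4C−1)/(4C−4)+0.615/C = 1.1332
τ_max = K_W·8FD/(πd³) = 1.1332·57.467 = 65.119 MPa
τ_max > 57 MPa → exceeds allowable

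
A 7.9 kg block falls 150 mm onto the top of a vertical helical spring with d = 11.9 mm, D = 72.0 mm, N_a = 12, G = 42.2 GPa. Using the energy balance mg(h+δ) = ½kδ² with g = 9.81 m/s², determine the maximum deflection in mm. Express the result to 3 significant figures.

34.8 mm

k = Gd⁴/(8D³N_a) = (42.2×10³)(11.9⁴)/(8·72.0³·12) = 23.617 N/mm
W = mg = 7.9 × 9.81 = 77.499 N
½kδ² − Wδ − Wh = 0 → δ = (W + √(W² + 2kWh))/k
δ = (77.499 + √(6006.1 + 549097))/23.617 = (77.499 + 745.05)/23.617 = 34.828 mm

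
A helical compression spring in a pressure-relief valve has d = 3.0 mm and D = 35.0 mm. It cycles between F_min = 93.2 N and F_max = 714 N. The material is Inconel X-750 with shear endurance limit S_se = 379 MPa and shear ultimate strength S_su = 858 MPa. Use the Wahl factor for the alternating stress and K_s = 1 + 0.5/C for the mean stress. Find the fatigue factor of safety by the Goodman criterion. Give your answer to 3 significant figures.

C = D/d = 35.0/3.0 = 11.6667; K_W = (4C−1)/(4C−4)+0.615/C = 1.1230; K_s = 1+0.5/C = 1.0429
F_a = (F_max−F_min)/2 = 310.4 N; F_m = (F_max+F_min)/2 = 403.6 N
τ_a = K_W·8F_aD/(πd³) = 1.1230 × 1024.6 = 1150.7 MPa
τ_m = K_s·8F_mD/(πd³) = 1.0429 × 1332.3 = 1389.4 MPa
Goodman: 1/n_f = τ_a/S_se + τ_m/S_su = 1150.7/379 + 1389.4/858 = 3.03611 + 1.61932 = 4.6554
n_f = 1/4.6554 = 0.2148

0.215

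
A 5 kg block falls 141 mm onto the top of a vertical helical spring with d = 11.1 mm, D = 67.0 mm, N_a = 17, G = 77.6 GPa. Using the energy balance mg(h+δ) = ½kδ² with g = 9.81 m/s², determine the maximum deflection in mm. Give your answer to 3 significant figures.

k = Gd⁴/(8D³N_a) = (77.6×10³)(11.1⁴)/(8·67.0³·17) = 28.8 N/mm
W = mg = 5 × 9.81 = 49.05 N
½kδ² − Wδ − Wh = 0 → δ = (W + √(W² + 2kWh))/k
δ = (49.05 + √(2405.9 + 398362))/28.8 = (49.05 + 633.06)/28.8 = 23.685 mm

23.7 mm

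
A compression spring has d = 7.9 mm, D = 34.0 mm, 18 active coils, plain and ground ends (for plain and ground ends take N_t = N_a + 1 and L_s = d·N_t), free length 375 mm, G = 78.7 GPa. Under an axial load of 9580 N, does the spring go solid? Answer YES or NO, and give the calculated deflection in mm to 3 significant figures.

k = Gd⁴/(8D³N_a) = (78.7×10³)(7.9⁴)/(8·34.0³·18) = 54.161 N/mm
N_t = 19; L_s = 7.9·19 = 150.1 mm; δ_solid = L₀ − L_s = 375 − 150.1 = 224.9 mm
δ = F/k = 9580/54.161 = 176.88 mm
δ < δ_solid → spring does not go solid

NO, δ = 177 mm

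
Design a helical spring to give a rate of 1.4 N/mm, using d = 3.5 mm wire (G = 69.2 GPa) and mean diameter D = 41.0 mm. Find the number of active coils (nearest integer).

N_a = Gd⁴/(8D³k) = (69.2×10³ × 3.5⁴)/(8 × 41.0³ × 1.4)
    = 1.03843e+07 / 771915 = 13.45 → 13 coils

13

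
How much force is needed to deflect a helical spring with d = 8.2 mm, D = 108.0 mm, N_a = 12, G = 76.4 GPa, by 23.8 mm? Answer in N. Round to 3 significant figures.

k = Gd⁴/(8D³N_a) = (76.4×10³)(8.2⁴)/(8·108.0³·12) = 2.8563 N/mm
F = k·δ = 2.8563 × 23.8 = 67.98 N

68.0 N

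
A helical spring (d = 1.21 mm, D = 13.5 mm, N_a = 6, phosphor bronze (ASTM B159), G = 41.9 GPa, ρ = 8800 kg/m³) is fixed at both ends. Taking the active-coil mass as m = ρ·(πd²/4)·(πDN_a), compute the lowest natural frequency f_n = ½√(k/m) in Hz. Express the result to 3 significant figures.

272 Hz

k = Gd⁴/(8D³N_a) = (41.9×10³)(1.21⁴)/(8·13.5³·6) = 0.76052 N/mm = 760.52 N/m
Wire length L = πDN_a = π·13.5·6 = 254.47 mm
m = ρ·(πd²/4)·L = 8800 × 1.1499×10⁻⁶ m² × 0.25447 m = 0.002575 kg
f_n = ½√(k/m) = 0.5·√(760.52/0.002575) = 0.5·√(2.9535e+05) = 271.73 Hz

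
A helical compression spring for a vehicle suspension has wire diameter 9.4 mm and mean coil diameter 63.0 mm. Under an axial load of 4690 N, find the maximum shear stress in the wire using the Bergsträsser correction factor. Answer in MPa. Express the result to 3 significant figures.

Spring index C = D/d = 63.0/9.4 = 6.7021
K_B = (4C+2)/(4C−3) = 28.809/23.809 = 1.2100
τ₀ = 8FD/(πd³) = 8·4690·63.0/(π·9.4³) = 2.36376e+06/2609.4 = 905.88 MPa
τ_max = K·τ₀ = 1.2100 × 905.88 = 1096.1 MPa

1100 MPa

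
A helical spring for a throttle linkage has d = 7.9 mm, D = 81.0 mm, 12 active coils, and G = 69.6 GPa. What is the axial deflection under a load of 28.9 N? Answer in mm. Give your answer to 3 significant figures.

5.44 mm

k = Gd⁴/(8D³N_a) = (69.6×10³)(7.9⁴)/(8·81.0³·12) = 5.3136 N/mm
δ = F/k = 28.9 / 5.3136 = 5.4388 mm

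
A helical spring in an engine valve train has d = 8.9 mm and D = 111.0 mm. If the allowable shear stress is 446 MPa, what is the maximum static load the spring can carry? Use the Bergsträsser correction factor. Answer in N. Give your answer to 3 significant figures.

C = D/d = 111.0/8.9 = 12.4719
K_B = (4C+2)/(4C−3) = 51.888/46.888 = 1.1066
τ_max = K·8FD/(πd³) → F_max = τ_allow·πd³/(8DK)
F_max = 446·π·8.9³/(8·111.0·1.1066) = 9.8777e+05/982.69 = 1005.2 N

1010 N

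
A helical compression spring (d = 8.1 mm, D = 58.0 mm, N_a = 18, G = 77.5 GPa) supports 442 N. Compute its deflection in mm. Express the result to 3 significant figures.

k = Gd⁴/(8D³N_a) = (77.5×10³)(8.1⁴)/(8·58.0³·18) = 11.874 N/mm
δ = F/k = 442 / 11.874 = 37.224 mm

37.2 mm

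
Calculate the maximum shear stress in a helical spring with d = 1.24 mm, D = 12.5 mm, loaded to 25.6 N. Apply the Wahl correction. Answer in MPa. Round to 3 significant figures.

489 MPa

Spring index C = D/d = 12.5/1.24 = 10.0806
K_W = (4C−1)/(4C−4) + 0.615/C = 39.323/36.323 + 0.0610 = 1.1436
τ₀ = 8FD/(πd³) = 8·25.6·12.5/(π·1.24³) = 2560/5.9898 = 427.39 MPa
τ_max = K·τ₀ = 1.1436 × 427.39 = 488.76 MPa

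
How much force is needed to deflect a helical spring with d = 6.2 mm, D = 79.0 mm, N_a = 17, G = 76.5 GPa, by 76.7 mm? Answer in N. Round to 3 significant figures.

129 N

k = Gd⁴/(8D³N_a) = (76.5×10³)(6.2⁴)/(8·79.0³·17) = 1.6858 N/mm
F = k·δ = 1.6858 × 76.7 = 129.3 N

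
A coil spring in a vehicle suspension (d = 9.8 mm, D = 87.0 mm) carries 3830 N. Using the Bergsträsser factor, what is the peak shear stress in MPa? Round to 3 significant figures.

1040 MPa

Spring index C = D/d = 87.0/9.8 = 8.8776
K_B = (4C+2)/(4C−3) = 37.510/32.510 = 1.1538
τ₀ = 8FD/(πd³) = 8·3830·87.0/(π·9.8³) = 2.66568e+06/2956.8 = 901.53 MPa
τ_max = K·τ₀ = 1.1538 × 901.53 = 1040.2 MPa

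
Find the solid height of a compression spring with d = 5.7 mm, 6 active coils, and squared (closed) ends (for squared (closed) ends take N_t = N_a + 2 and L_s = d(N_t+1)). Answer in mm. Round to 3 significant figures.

squared (closed) ends: N_t = N_a + 2 = 6 + 2 = 8
L_s = d·(N_t+1) = 5.7 × 9 = 51.3 mm

51.3 mm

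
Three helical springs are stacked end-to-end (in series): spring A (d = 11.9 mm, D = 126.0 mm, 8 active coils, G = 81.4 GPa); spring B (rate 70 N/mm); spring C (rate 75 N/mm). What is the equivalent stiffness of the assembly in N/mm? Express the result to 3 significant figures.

9.43 N/mm

k_A = Gd⁴/(8D³N_a) = (81.4×10³)(11.9⁴)/(8·126.0³·8) = 12.75 N/mm
Series: 1/k_eq = 1/12.75 + 1/70 + 1/75 = 0.10605; k_eq = 9.4296 N/mm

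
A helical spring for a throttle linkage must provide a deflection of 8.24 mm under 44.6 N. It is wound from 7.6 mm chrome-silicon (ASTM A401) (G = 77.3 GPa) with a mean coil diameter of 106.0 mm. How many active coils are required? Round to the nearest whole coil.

5

Required rate k = F/δ = 44.6/8.24 = 5.4126 N/mm
N_a = Gd⁴/(8D³k) = (77.3×10³ × 7.6⁴)/(8 × 106.0³ × 5.4126)
    = 2.5789e+08 / 5.15721e+07 = 5.001 → 5 coils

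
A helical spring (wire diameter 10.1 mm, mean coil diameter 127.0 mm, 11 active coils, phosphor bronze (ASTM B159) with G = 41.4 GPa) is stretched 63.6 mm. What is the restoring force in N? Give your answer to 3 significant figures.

152 N

k = Gd⁴/(8D³N_a) = (41.4×10³)(10.1⁴)/(8·127.0³·11) = 2.39 N/mm
F = k·δ = 2.39 × 63.6 = 152 N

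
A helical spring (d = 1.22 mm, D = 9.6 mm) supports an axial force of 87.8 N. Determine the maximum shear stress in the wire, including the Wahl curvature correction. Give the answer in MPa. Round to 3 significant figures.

Spring index C = D/d = 9.6/1.22 = 7.8689
K_W = (4C−1)/(4C−4) + 0.615/C = 30.475/27.475 + 0.0782 = 1.1873
τ₀ = 8FD/(πd³) = 8·87.8·9.6/(π·1.22³) = 6743.04/5.7047 = 1182 MPa
τ_max = K·τ₀ = 1.1873 × 1182 = 1403.5 MPa

1400 MPa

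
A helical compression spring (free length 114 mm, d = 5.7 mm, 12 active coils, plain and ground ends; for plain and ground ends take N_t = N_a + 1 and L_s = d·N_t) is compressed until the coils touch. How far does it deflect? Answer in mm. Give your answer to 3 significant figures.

39.9 mm

N_t = 13; L_s = 5.7·13 = 74.1 mm
δ_solid = L₀ − L_s = 114 − 74.1 = 39.9 mm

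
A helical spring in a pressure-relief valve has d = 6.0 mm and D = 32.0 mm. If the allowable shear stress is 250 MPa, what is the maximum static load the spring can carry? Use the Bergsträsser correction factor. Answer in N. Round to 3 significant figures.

C = D/d = 32.0/6.0 = 5.3333
K_B = (4C+2)/(4C−3) = 23.333/18.333 = 1.2727
τ_max = K·8FD/(πd³) → F_max = τ_allow·πd³/(8DK)
F_max = 250·π·6.0³/(8·32.0·1.2727) = 1.6965e+05/325.82 = 520.68 N

521 N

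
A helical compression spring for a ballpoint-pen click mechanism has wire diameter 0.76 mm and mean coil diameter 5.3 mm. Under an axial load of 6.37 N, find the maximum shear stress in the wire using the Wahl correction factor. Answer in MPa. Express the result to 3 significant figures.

Spring index C = D/d = 5.3/0.76 = 6.9737
K_W = (4C−1)/(4C−4) + 0.615/C = 26.895/23.895 + 0.0882 = 1.2137
τ₀ = 8FD/(πd³) = 8·6.37·5.3/(π·0.76³) = 270.088/1.3791 = 195.85 MPa
τ_max = K·τ₀ = 1.2137 × 195.85 = 237.71 MPa

238 MPa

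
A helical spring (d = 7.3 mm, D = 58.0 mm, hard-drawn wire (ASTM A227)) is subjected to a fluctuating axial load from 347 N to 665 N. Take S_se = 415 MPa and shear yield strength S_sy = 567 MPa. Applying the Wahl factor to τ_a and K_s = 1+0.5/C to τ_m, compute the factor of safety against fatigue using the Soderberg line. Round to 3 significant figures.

C = D/d = 58.0/7.3 = 7.9452; K_W = (4C−1)/(4C−4)+0.615/C = 1.1854; K_s = 1+0.5/C = 1.0629
F_a = (F_max−F_min)/2 = 159 N; F_m = (F_max+F_min)/2 = 506 N
τ_a = K_W·8F_aD/(πd³) = 1.1854 × 60.367 = 71.558 MPa
τ_m = K_s·8F_mD/(πd³) = 1.0629 × 192.11 = 204.2 MPa
Soderberg: 1/n_f = τ_a/S_se + τ_m/S_sy = 71.558/415 + 204.2/567 = 0.17243 + 0.36014 = 0.53257
n_f = 1/0.53257 = 1.878

1.88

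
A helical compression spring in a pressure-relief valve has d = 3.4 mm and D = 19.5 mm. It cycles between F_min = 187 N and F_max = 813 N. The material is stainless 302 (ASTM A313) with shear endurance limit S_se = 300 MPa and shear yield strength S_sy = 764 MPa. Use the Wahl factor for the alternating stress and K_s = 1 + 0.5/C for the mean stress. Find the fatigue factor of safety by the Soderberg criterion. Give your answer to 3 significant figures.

0.390

C = D/d = 19.5/3.4 = 5.7353; K_W = (4C−1)/(4C−4)+0.615/C = 1.2656; K_s = 1+0.5/C = 1.0872
F_a = (F_max−F_min)/2 = 313 N; F_m = (F_max+F_min)/2 = 500 N
τ_a = K_W·8F_aD/(πd³) = 1.2656 × 395.44 = 500.48 MPa
τ_m = K_s·8F_mD/(πd³) = 1.0872 × 631.7 = 686.77 MPa
Soderberg: 1/n_f = τ_a/S_se + τ_m/S_sy = 500.48/300 + 686.77/764 = 1.66826 + 0.89891 = 2.5672
n_f = 1/2.5672 = 0.3895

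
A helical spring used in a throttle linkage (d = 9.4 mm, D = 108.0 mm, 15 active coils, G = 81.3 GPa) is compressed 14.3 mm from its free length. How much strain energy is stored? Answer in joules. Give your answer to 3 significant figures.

0.429 J

k = Gd⁴/(8D³N_a) = (81.3×10³)(9.4⁴)/(8·108.0³·15) = 4.199 N/mm
U = ½kδ² = 0.5 × 4.199 × 14.3² = 429.33 N·mm = 0.42933 J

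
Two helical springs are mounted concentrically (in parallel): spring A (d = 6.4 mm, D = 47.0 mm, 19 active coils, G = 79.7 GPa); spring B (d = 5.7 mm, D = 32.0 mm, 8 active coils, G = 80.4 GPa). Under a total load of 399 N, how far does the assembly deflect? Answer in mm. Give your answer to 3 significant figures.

8.15 mm

k_A = Gd⁴/(8D³N_a) = (79.7×10³)(6.4⁴)/(8·47.0³·19) = 8.4731 N/mm
k_B = Gd⁴/(8D³N_a) = (80.4×10³)(5.7⁴)/(8·32.0³·8) = 40.469 N/mm
Parallel: k_eq = 8.4731 + 40.469 = 48.942 N/mm
δ = F/k_eq = 399/48.942 = 8.1524 mm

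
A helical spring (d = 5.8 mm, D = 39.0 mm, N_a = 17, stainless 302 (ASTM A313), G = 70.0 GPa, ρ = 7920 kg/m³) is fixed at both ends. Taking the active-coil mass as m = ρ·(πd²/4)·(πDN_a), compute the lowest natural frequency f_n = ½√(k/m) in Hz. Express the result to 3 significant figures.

k = Gd⁴/(8D³N_a) = (70.0×10³)(5.8⁴)/(8·39.0³·17) = 9.8192 N/mm = 9819.2 N/m
Wire length L = πDN_a = π·39.0·17 = 2082.9 mm
m = ρ·(πd²/4)·L = 7920 × 26.421×10⁻⁶ m² × 2.0829 m = 0.43585 kg
f_n = ½√(k/m) = 0.5·√(9819.2/0.43585) = 0.5·√(22529) = 75.048 Hz

75.0 Hz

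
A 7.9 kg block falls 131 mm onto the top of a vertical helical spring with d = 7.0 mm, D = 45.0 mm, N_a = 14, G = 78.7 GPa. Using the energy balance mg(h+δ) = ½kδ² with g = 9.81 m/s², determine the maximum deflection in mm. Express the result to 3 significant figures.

k = Gd⁴/(8D³N_a) = (78.7×10³)(7.0⁴)/(8·45.0³·14) = 18.514 N/mm
W = mg = 7.9 × 9.81 = 77.499 N
½kδ² − Wδ − Wh = 0 → δ = (W + √(W² + 2kWh))/k
δ = (77.499 + √(6006.1 + 375932))/18.514 = (77.499 + 618.01)/18.514 = 37.566 mm

37.6 mm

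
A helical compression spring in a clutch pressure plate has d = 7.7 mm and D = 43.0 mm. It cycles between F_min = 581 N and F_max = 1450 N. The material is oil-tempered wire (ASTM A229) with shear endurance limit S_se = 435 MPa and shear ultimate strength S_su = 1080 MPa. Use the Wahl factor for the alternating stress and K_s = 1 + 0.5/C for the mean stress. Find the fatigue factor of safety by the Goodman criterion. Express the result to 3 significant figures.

C = D/d = 43.0/7.7 = 5.5844; K_W = (4C−1)/(4C−4)+0.615/C = 1.2737; K_s = 1+0.5/C = 1.0895
F_a = (F_max−F_min)/2 = 434.5 N; F_m = (F_max+F_min)/2 = 1015.5 N
τ_a = K_W·8F_aD/(πd³) = 1.2737 × 104.21 = 132.74 MPa
τ_m = K_s·8F_mD/(πd³) = 1.0895 × 243.57 = 265.37 MPa
Goodman: 1/n_f = τ_a/S_se + τ_m/S_su = 132.74/435 + 265.37/1080 = 0.30515 + 0.24572 = 0.55087
n_f = 1/0.55087 = 1.815

1.82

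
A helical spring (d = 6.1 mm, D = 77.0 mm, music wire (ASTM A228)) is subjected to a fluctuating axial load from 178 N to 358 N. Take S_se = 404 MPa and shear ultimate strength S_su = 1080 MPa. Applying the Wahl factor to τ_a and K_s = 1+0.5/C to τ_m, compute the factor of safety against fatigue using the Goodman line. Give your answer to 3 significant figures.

2.29

C = D/d = 77.0/6.1 = 12.6230; K_W = (4C−1)/(4C−4)+0.615/C = 1.1132; K_s = 1+0.5/C = 1.0396
F_a = (F_max−F_min)/2 = 90 N; F_m = (F_max+F_min)/2 = 268 N
τ_a = K_W·8F_aD/(πd³) = 1.1132 × 77.747 = 86.552 MPa
τ_m = K_s·8F_mD/(πd³) = 1.0396 × 231.51 = 240.68 MPa
Goodman: 1/n_f = τ_a/S_se + τ_m/S_su = 86.552/404 + 240.68/1080 = 0.21424 + 0.22286 = 0.43709
n_f = 1/0.43709 = 2.288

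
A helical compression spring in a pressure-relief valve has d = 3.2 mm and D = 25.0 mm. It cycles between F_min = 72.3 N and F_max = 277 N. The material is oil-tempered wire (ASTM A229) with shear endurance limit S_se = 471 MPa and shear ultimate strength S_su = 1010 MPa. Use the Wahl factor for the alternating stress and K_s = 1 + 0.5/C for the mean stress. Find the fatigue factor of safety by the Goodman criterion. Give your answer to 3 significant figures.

1.16

C = D/d = 25.0/3.2 = 7.8125; K_W = (4C−1)/(4C−4)+0.615/C = 1.1888; K_s = 1+0.5/C = 1.0640
F_a = (F_max−F_min)/2 = 102.35 N; F_m = (F_max+F_min)/2 = 174.65 N
τ_a = K_W·8F_aD/(πd³) = 1.1888 × 198.85 = 236.39 MPa
τ_m = K_s·8F_mD/(πd³) = 1.0640 × 339.31 = 361.03 MPa
Goodman: 1/n_f = τ_a/S_se + τ_m/S_su = 236.39/471 + 361.03/1010 = 0.50189 + 0.35745 = 0.85935
n_f = 1/0.85935 = 1.164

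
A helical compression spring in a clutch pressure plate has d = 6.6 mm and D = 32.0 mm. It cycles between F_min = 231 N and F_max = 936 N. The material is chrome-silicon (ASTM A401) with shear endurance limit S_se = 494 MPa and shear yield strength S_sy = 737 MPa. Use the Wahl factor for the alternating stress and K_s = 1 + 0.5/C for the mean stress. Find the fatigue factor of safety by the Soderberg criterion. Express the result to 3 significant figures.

C = D/d = 32.0/6.6 = 4.8485; K_W = (4C−1)/(4C−4)+0.615/C = 1.3217; K_s = 1+0.5/C = 1.1031
F_a = (F_max−F_min)/2 = 352.5 N; F_m = (F_max+F_min)/2 = 583.5 N
τ_a = K_W·8F_aD/(πd³) = 1.3217 × 99.912 = 132.06 MPa
τ_m = K_s·8F_mD/(πd³) = 1.1031 × 165.39 = 182.44 MPa
Soderberg: 1/n_f = τ_a/S_se + τ_m/S_sy = 132.06/494 + 182.44/737 = 0.26732 + 0.24755 = 0.51487
n_f = 1/0.51487 = 1.942

1.94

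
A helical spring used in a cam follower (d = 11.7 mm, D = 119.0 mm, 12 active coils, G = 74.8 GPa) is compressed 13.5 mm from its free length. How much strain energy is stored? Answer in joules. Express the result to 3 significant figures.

k = Gd⁴/(8D³N_a) = (74.8×10³)(11.7⁴)/(8·119.0³·12) = 8.6643 N/mm
U = ½kδ² = 0.5 × 8.6643 × 13.5² = 789.53 N·mm = 0.78953 J

0.790 J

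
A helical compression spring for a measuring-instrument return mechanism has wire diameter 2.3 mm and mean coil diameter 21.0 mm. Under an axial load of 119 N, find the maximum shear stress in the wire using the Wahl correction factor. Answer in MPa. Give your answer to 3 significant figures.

607 MPa

Spring index C = D/d = 21.0/2.3 = 9.1304
K_W = (4C−1)/(4C−4) + 0.615/C = 35.522/32.522 + 0.0674 = 1.1596
τ₀ = 8FD/(πd³) = 8·119·21.0/(π·2.3³) = 19992/38.224 = 523.03 MPa
τ_max = K·τ₀ = 1.1596 × 523.03 = 606.5 MPa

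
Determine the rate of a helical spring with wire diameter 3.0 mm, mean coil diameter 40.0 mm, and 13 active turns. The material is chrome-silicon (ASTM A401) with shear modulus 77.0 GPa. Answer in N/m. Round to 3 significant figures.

k = Gd⁴/(8D³N_a) = (77.0×10³ × 3.0⁴) / (8 × 40.0³ × 13)
  = 6.237e+06 / 6.656e+06 = 0.93705 N/mm = 937.05 N/m

937 N/m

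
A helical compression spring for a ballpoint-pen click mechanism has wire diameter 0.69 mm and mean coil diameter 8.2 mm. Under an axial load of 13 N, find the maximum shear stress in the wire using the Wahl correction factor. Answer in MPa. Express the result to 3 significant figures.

Spring index C = D/d = 8.2/0.69 = 11.8841
K_W = (4C−1)/(4C−4) + 0.615/C = 46.536/43.536 + 0.0518 = 1.1207
τ₀ = 8FD/(πd³) = 8·13·8.2/(π·0.69³) = 852.8/1.032 = 826.32 MPa
τ_max = K·τ₀ = 1.1207 × 826.32 = 926.03 MPa

926 MPa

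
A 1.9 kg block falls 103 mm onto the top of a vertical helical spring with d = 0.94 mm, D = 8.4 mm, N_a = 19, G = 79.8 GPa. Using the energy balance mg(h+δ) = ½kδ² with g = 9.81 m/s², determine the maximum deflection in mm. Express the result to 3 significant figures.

k = Gd⁴/(8D³N_a) = (79.8×10³)(0.94⁴)/(8·8.4³·19) = 0.69156 N/mm
W = mg = 1.9 × 9.81 = 18.639 N
½kδ² − Wδ − Wh = 0 → δ = (W + √(W² + 2kWh))/k
δ = (18.639 + √(347.41 + 2655.36))/0.69156 = (18.639 + 54.798)/0.69156 = 106.19 mm

106 mm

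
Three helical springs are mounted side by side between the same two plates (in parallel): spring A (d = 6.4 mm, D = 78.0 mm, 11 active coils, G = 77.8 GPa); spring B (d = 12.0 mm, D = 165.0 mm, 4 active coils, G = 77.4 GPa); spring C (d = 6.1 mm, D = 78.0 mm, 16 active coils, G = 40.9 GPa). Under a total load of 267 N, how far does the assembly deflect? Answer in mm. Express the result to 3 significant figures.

k_A = Gd⁴/(8D³N_a) = (77.8×10³)(6.4⁴)/(8·78.0³·11) = 3.1256 N/mm
k_B = Gd⁴/(8D³N_a) = (77.4×10³)(12.0⁴)/(8·165.0³·4) = 11.165 N/mm
k_C = Gd⁴/(8D³N_a) = (40.9×10³)(6.1⁴)/(8·78.0³·16) = 0.93229 N/mm
Parallel: k_eq = 3.1256 + 11.165 + 0.93229 = 15.223 N/mm
δ = F/k_eq = 267/15.223 = 17.539 mm

17.5 mm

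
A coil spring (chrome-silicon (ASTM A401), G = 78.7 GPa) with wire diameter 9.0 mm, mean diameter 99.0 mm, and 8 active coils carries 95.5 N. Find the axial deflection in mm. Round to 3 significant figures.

11.5 mm

k = Gd⁴/(8D³N_a) = (78.7×10³)(9.0⁴)/(8·99.0³·8) = 8.3149 N/mm
δ = F/k = 95.5 / 8.3149 = 11.485 mm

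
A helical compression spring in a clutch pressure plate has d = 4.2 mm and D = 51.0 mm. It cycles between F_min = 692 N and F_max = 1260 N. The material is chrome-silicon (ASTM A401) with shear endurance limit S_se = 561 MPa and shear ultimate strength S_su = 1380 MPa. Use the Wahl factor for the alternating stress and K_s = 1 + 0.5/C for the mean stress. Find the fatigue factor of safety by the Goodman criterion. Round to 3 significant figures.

0.438

C = D/d = 51.0/4.2 = 12.1429; K_W = (4C−1)/(4C−4)+0.615/C = 1.1180; K_s = 1+0.5/C = 1.0412
F_a = (F_max−F_min)/2 = 284 N; F_m = (F_max+F_min)/2 = 976 N
τ_a = K_W·8F_aD/(πd³) = 1.1180 × 497.83 = 556.55 MPa
τ_m = K_s·8F_mD/(πd³) = 1.0412 × 1710.9 = 1781.3 MPa
Goodman: 1/n_f = τ_a/S_se + τ_m/S_su = 556.55/561 + 1781.3/1380 = 0.99207 + 1.29080 = 2.2829
n_f = 1/2.2829 = 0.438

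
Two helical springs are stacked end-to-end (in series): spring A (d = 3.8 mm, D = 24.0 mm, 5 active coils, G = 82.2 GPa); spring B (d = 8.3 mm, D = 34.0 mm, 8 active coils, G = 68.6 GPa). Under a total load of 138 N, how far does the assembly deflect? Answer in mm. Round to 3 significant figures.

5.52 mm

k_A = Gd⁴/(8D³N_a) = (82.2×10³)(3.8⁴)/(8·24.0³·5) = 30.996 N/mm
k_B = Gd⁴/(8D³N_a) = (68.6×10³)(8.3⁴)/(8·34.0³·8) = 129.43 N/mm
Series: 1/k_eq = 1/30.996 + 1/129.43 = 0.039988; k_eq = 25.007 N/mm
δ = F/k_eq = 138/25.007 = 5.5184 mm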